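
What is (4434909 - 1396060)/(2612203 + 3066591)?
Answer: 276259/516254 ≈ 0.53512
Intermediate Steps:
(4434909 - 1396060)/(2612203 + 3066591) = 3038849/5678794 = 3038849*(1/5678794) = 276259/516254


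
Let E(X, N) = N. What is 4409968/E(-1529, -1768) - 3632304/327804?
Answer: -15125281914/6037057 ≈ -2505.4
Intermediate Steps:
4409968/E(-1529, -1768) - 3632304/327804 = 4409968/(-1768) - 3632304/327804 = 4409968*(-1/1768) - 3632304*1/327804 = -551246/221 - 302692/27317 = -15125281914/6037057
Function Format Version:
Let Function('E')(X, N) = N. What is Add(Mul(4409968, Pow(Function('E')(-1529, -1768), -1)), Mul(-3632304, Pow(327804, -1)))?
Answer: Rational(-15125281914, 6037057) ≈ -2505.4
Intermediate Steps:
Add(Mul(4409968, Pow(Function('E')(-1529, -1768), -1)), Mul(-3632304, Pow(327804, -1))) = Add(Mul(4409968, Pow(-1768, -1)), Mul(-3632304, Pow(327804, -1))) = Add(Mul(4409968, Rational(-1, 1768)), Mul(-3632304, Rational(1, 327804))) = Add(Rational(-551246, 221), Rational(-302692, 27317)) = Rational(-15125281914, 6037057)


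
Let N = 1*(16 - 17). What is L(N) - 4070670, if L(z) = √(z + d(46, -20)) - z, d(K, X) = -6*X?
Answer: -4070669 + √119 ≈ -4.0707e+6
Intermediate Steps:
N = -1 (N = 1*(-1) = -1)
L(z) = √(120 + z) - z (L(z) = √(z - 6*(-20)) - z = √(z + 120) - z = √(120 + z) - z)
L(N) - 4070670 = (√(120 - 1) - 1*(-1)) - 4070670 = (√119 + 1) - 4070670 = (1 + √119) - 4070670 = -4070669 + √119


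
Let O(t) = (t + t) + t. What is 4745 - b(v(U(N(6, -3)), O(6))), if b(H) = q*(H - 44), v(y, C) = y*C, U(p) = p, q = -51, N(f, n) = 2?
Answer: 4337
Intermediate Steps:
O(t) = 3*t (O(t) = 2*t + t = 3*t)
v(y, C) = C*y
b(H) = 2244 - 51*H (b(H) = -51*(H - 44) = -51*(-44 + H) = 2244 - 51*H)
4745 - b(v(U(N(6, -3)), O(6))) = 4745 - (2244 - 51*3*6*2) = 4745 - (2244 - 918*2) = 4745 - (2244 - 51*36) = 4745 - (2244 - 1836) = 4745 - 1*408 = 4745 - 408 = 4337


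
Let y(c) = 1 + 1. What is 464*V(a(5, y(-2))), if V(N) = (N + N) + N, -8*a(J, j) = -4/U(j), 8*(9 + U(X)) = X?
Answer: -2784/35 ≈ -79.543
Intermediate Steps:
U(X) = -9 + X/8
y(c) = 2
a(J, j) = 1/(2*(-9 + j/8)) (a(J, j) = -(-1)/(2*(-9 + j/8)) = 1/(2*(-9 + j/8)))
V(N) = 3*N (V(N) = 2*N + N = 3*N)
464*V(a(5, y(-2))) = 464*(3*(4/(-72 + 2))) = 464*(3*(4/(-70))) = 464*(3*(4*(-1/70))) = 464*(3*(-2/35)) = 464*(-6/35) = -2784/35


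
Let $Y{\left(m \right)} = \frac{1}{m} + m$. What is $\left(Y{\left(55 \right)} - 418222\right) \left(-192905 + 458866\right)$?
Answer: $- \frac{6116885975824}{55} \approx -1.1122 \cdot 10^{11}$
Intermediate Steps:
$Y{\left(m \right)} = m + \frac{1}{m}$
$\left(Y{\left(55 \right)} - 418222\right) \left(-192905 + 458866\right) = \left(\left(55 + \frac{1}{55}\right) - 418222\right) \left(-192905 + 458866\right) = \left(\left(55 + \frac{1}{55}\right) - 418222\right) 265961 = \left(\frac{3026}{55} - 418222\right) 265961 = \left(- \frac{22999184}{55}\right) 265961 = - \frac{6116885975824}{55}$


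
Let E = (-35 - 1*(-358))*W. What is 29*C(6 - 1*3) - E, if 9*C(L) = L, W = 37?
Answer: -35824/3 ≈ -11941.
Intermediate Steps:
E = 11951 (E = (-35 - 1*(-358))*37 = (-35 + 358)*37 = 323*37 = 11951)
C(L) = L/9
29*C(6 - 1*3) - E = 29*((6 - 1*3)/9) - 1*11951 = 29*((6 - 3)/9) - 11951 = 29*((1/9)*3) - 11951 = 29*(1/3) - 11951 = 29/3 - 11951 = -35824/3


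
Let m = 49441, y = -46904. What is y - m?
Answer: -96345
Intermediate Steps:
y - m = -46904 - 1*49441 = -46904 - 49441 = -96345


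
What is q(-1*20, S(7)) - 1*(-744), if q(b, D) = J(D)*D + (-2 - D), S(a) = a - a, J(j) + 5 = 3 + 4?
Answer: 742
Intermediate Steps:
J(j) = 2 (J(j) = -5 + (3 + 4) = -5 + 7 = 2)
S(a) = 0
q(b, D) = -2 + D (q(b, D) = 2*D + (-2 - D) = -2 + D)
q(-1*20, S(7)) - 1*(-744) = (-2 + 0) - 1*(-744) = -2 + 744 = 742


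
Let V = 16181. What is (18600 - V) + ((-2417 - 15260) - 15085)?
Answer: -30343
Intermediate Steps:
(18600 - V) + ((-2417 - 15260) - 15085) = (18600 - 1*16181) + ((-2417 - 15260) - 15085) = (18600 - 16181) + (-17677 - 15085) = 2419 - 32762 = -30343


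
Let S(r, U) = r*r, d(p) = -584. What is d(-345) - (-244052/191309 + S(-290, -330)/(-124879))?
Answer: -13905472284216/23890476611 ≈ -582.05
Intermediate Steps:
S(r, U) = r**2
d(-345) - (-244052/191309 + S(-290, -330)/(-124879)) = -584 - (-244052/191309 + (-290)**2/(-124879)) = -584 - (-244052*1/191309 + 84100*(-1/124879)) = -584 - (-244052/191309 - 84100/124879) = -584 - 1*(-46566056608/23890476611) = -584 + 46566056608/23890476611 = -13905472284216/23890476611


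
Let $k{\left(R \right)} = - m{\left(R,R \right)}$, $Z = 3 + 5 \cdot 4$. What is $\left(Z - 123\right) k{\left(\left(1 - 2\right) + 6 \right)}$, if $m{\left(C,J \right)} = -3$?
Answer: $-300$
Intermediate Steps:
$Z = 23$ ($Z = 3 + 20 = 23$)
$k{\left(R \right)} = 3$ ($k{\left(R \right)} = \left(-1\right) \left(-3\right) = 3$)
$\left(Z - 123\right) k{\left(\left(1 - 2\right) + 6 \right)} = \left(23 - 123\right) 3 = \left(-100\right) 3 = -300$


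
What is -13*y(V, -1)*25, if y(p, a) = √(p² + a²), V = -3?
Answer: -325*√10 ≈ -1027.7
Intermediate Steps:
y(p, a) = √(a² + p²)
-13*y(V, -1)*25 = -13*√((-1)² + (-3)²)*25 = -13*√(1 + 9)*25 = -13*√10*25 = -325*√10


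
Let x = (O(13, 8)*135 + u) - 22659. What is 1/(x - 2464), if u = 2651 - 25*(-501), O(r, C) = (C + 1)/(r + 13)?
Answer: -26/257407 ≈ -0.00010101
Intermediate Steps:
O(r, C) = (1 + C)/(13 + r)
u = 15176 (u = 2651 - 1*(-12525) = 2651 + 12525 = 15176)
x = -193343/26 (x = (((1 + 8)/(13 + 13))*135 + 15176) - 22659 = ((9/26)*135 + 15176) - 22659 = (1215/26 + 15176) - 22659 = 395791/26 - 22659 = -193343/26 ≈ -7436.3)
1/(x - 2464) = 1/(-193343/26 - 2464) = 1/(-257407/26) = -26/257407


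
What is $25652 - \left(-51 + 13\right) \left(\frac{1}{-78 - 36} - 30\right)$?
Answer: $\frac{73535}{3} \approx 24512.0$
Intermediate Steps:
$25652 - \left(-51 + 13\right) \left(\frac{1}{-78 - 36} - 30\right) = 25652 - - 38 \left(\frac{1}{-114} - 30\right) = 25652 - - 38 \left(- \frac{1}{114} - 30\right) = 25652 - \left(-38\right) \left(- \frac{3421}{114}\right) = 25652 - \frac{3421}{3} = \frac{73535}{3}$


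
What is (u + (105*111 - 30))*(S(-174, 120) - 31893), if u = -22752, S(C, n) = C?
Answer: 356809509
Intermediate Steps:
(u + (105*111 - 30))*(S(-174, 120) - 31893) = (-22752 + (105*111 - 30))*(-174 - 31893) = (-22752 + (11655 - 30))*(-32067) = (-22752 + 11625)*(-32067) = -11127*(-32067) = 356809509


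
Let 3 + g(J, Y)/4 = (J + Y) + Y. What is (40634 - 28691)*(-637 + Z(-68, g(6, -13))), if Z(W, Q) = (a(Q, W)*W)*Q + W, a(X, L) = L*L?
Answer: 345475626777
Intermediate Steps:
a(X, L) = L²
g(J, Y) = -12 + 4*J + 8*Y (g(J, Y) = -12 + 4*((J + Y) + Y) = -12 + 4*(J + 2*Y) = -12 + (4*J + 8*Y) = -12 + 4*J + 8*Y)
Z(W, Q) = W + Q*W³ (Z(W, Q) = (W²*W)*Q + W = W³*Q + W = Q*W³ + W = W + Q*W³)
(40634 - 28691)*(-637 + Z(-68, g(6, -13))) = (40634 - 28691)*(-637 + (-68 + (-12 + 4*6 + 8*(-13))*(-68)³)) = 11943*(-637 + (-68 + (-12 + 24 - 104)*(-314432))) = 11943*(-637 + (-68 - 92*(-314432))) = 11943*(-637 + (-68 + 28927744)) = 11943*(-637 + 28927676) = 11943*28927039 = 345475626777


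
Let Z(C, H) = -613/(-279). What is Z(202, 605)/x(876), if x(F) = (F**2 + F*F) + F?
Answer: 613/428440212 ≈ 1.4308e-6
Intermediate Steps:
x(F) = F + 2*F**2 (x(F) = (F**2 + F**2) + F = 2*F**2 + F = F + 2*F**2)
Z(C, H) = 613/279 (Z(C, H) = -613*(-1)/279 = -1*(-613/279) = 613/279)
Z(202, 605)/x(876) = 613/(279*((876*(1 + 2*876)))) = 613/(279*((876*(1 + 1752)))) = 613/(279*((876*1753))) = (613/279)/1535628 = (613/279)*(1/1535628) = 613/428440212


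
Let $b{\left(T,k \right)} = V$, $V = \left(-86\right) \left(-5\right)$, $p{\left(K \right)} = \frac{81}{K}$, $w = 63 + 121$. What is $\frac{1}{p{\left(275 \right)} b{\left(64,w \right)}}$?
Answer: $\frac{55}{6966} \approx 0.0078955$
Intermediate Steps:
$w = 184$
$V = 430$
$b{\left(T,k \right)} = 430$
$\frac{1}{p{\left(275 \right)} b{\left(64,w \right)}} = \frac{1}{\frac{81}{275} \cdot 430} = \frac{1}{81 \cdot \frac{1}{275}} \cdot \frac{1}{430} = \frac{1}{\frac{81}{275}} \cdot \frac{1}{430} = \frac{275}{81} \cdot \frac{1}{430} = \frac{55}{6966}$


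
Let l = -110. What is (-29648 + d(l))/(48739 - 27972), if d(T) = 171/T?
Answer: -3261451/2284370 ≈ -1.4277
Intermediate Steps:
(-29648 + d(l))/(48739 - 27972) = (-29648 + 171/(-110))/(48739 - 27972) = (-29648 + 171*(-1/110))/20767 = (-29648 - 171/110)*(1/20767) = -3261451/110*1/20767 = -3261451/2284370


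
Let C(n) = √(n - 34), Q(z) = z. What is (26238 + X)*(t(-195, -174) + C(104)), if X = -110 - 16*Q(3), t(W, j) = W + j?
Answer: -9623520 + 26080*√70 ≈ -9.4053e+6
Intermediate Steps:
X = -158 (X = -110 - 16*3 = -110 - 48 = -158)
C(n) = √(-34 + n)
(26238 + X)*(t(-195, -174) + C(104)) = (26238 - 158)*((-195 - 174) + √(-34 + 104)) = 26080*(-369 + √70) = -9623520 + 26080*√70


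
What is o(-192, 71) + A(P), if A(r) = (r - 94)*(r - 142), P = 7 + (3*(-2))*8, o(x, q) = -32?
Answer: 24673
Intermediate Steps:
P = -41 (P = 7 - 6*8 = 7 - 48 = -41)
A(r) = (-142 + r)*(-94 + r) (A(r) = (-94 + r)*(-142 + r) = (-142 + r)*(-94 + r))
o(-192, 71) + A(P) = -32 + (13348 + (-41)² - 236*(-41)) = -32 + (13348 + 1681 + 9676) = -32 + 24705 = 24673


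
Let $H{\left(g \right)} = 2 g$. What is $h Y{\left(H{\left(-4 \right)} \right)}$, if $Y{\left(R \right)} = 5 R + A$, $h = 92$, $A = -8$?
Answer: $-4416$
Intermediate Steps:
$Y{\left(R \right)} = -8 + 5 R$ ($Y{\left(R \right)} = 5 R - 8 = -8 + 5 R$)
$h Y{\left(H{\left(-4 \right)} \right)} = 92 \left(-8 + 5 \cdot 2 \left(-4\right)\right) = 92 \left(-8 + 5 \left(-8\right)\right) = 92 \left(-8 - 40\right) = 92 \left(-48\right) = -4416$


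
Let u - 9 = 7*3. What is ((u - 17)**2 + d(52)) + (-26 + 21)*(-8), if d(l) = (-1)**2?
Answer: 210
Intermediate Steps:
d(l) = 1
u = 30 (u = 9 + 7*3 = 9 + 21 = 30)
((u - 17)**2 + d(52)) + (-26 + 21)*(-8) = ((30 - 17)**2 + 1) + (-26 + 21)*(-8) = (13**2 + 1) - 5*(-8) = (169 + 1) + 40 = 170 + 40 = 210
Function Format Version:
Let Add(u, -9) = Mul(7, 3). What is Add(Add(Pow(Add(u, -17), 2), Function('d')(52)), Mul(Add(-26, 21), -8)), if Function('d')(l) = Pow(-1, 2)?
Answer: 210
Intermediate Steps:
Function('d')(l) = 1
u = 30 (u = Add(9, Mul(7, 3)) = Add(9, 21) = 30)
Add(Add(Pow(Add(u, -17), 2), Function('d')(52)), Mul(Add(-26, 21), -8)) = Add(Add(Pow(Add(30, -17), 2), 1), Mul(Add(-26, 21), -8)) = Add(Add(Pow(13, 2), 1), Mul(-5, -8)) = Add(Add(169, 1), 40) = Add(170, 40) = 210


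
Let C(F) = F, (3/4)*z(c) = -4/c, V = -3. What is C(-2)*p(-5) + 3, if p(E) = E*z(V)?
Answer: 187/9 ≈ 20.778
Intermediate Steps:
z(c) = -16/(3*c) (z(c) = 4*(-4/c)/3 = -16/(3*c))
p(E) = 16*E/9 (p(E) = E*(-16/3/(-3)) = E*(-16/3*(-⅓)) = E*(16/9) = 16*E/9)
C(-2)*p(-5) + 3 = -32*(-5)/9 + 3 = -2*(-80/9) + 3 = 160/9 + 3 = 187/9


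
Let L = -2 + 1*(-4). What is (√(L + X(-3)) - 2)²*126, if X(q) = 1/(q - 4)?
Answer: -270 - 72*I*√301 ≈ -270.0 - 1249.2*I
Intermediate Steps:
X(q) = 1/(-4 + q)
L = -6 (L = -2 - 4 = -6)
(√(L + X(-3)) - 2)²*126 = (√(-6 + 1/(-4 - 3)) - 2)²*126 = (√(-6 + 1/(-7)) - 2)²*126 = (√(-6 - ⅐) - 2)²*126 = (√(-43/7) - 2)²*126 = (I*√301/7 - 2)²*126 = (-2 + I*√301/7)²*126 = 126*(-2 + I*√301/7)²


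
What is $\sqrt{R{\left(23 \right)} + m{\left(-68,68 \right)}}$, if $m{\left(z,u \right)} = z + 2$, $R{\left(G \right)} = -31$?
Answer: $i \sqrt{97} \approx 9.8489 i$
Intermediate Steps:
$m{\left(z,u \right)} = 2 + z$
$\sqrt{R{\left(23 \right)} + m{\left(-68,68 \right)}} = \sqrt{-31 + \left(2 - 68\right)} = \sqrt{-31 - 66} = \sqrt{-97} = i \sqrt{97}$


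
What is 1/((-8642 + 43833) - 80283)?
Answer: -1/45092 ≈ -2.2177e-5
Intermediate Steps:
1/((-8642 + 43833) - 80283) = 1/(35191 - 80283) = 1/(-45092) = -1/45092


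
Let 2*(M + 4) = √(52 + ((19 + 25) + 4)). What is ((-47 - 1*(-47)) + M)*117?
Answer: 117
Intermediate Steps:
M = 1 (M = -4 + √(52 + ((19 + 25) + 4))/2 = -4 + √(52 + (44 + 4))/2 = -4 + √(52 + 48)/2 = -4 + √100/2 = -4 + (½)*10 = -4 + 5 = 1)
((-47 - 1*(-47)) + M)*117 = ((-47 - 1*(-47)) + 1)*117 = ((-47 + 47) + 1)*117 = (0 + 1)*117 = 1*117 = 117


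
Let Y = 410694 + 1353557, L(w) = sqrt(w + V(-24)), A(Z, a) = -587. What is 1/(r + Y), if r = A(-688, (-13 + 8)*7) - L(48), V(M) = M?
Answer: 73486/129604612703 + sqrt(6)/1555255352436 ≈ 5.6700e-7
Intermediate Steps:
L(w) = sqrt(-24 + w) (L(w) = sqrt(w - 24) = sqrt(-24 + w))
Y = 1764251
r = -587 - 2*sqrt(6) (r = -587 - sqrt(-24 + 48) = -587 - sqrt(24) = -587 - 2*sqrt(6) ≈ -591.90)
1/(r + Y) = 1/((-587 - 2*sqrt(6)) + 1764251) = 1/(1763664 - 2*sqrt(6))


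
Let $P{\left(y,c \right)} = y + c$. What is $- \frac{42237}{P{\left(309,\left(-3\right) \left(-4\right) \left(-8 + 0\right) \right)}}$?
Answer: $- \frac{14079}{71} \approx -198.3$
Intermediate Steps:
$P{\left(y,c \right)} = c + y$
$- \frac{42237}{P{\left(309,\left(-3\right) \left(-4\right) \left(-8 + 0\right) \right)}} = - \frac{42237}{\left(-3\right) \left(-4\right) \left(-8 + 0\right) + 309} = - \frac{42237}{12 \left(-8\right) + 309} = - \frac{42237}{-96 + 309} = - \frac{42237}{213} = \left(-42237\right) \frac{1}{213} = - \frac{14079}{71}$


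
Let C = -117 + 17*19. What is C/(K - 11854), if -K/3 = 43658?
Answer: -103/71414 ≈ -0.0014423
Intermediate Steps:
K = -130974 (K = -3*43658 = -130974)
C = 206 (C = -117 + 323 = 206)
C/(K - 11854) = 206/(-130974 - 11854) = 206/(-142828) = 206*(-1/142828) = -103/71414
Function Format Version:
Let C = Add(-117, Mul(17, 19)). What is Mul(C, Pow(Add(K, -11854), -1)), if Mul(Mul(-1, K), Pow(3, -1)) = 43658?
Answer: Rational(-103, 71414) ≈ -0.0014423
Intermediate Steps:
K = -130974 (K = Mul(-3, 43658) = -130974)
C = 206 (C = Add(-117, 323) = 206)
Mul(C, Pow(Add(K, -11854), -1)) = Mul(206, Pow(Add(-130974, -11854), -1)) = Mul(206, Pow(-142828, -1)) = Mul(206, Rational(-1, 142828)) = Rational(-103, 71414)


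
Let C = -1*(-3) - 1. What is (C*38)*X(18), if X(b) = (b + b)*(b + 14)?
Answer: 87552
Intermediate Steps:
X(b) = 2*b*(14 + b) (X(b) = (2*b)*(14 + b) = 2*b*(14 + b))
C = 2 (C = 3 - 1 = 2)
(C*38)*X(18) = (2*38)*(2*18*(14 + 18)) = 76*(2*18*32) = 76*1152 = 87552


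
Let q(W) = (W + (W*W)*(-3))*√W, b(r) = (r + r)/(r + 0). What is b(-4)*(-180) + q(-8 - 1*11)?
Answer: -360 - 1102*I*√19 ≈ -360.0 - 4803.5*I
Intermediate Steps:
b(r) = 2 (b(r) = (2*r)/r = 2)
q(W) = √W*(W - 3*W²) (q(W) = (W + W²*(-3))*√W = (W - 3*W²)*√W = √W*(W - 3*W²))
b(-4)*(-180) + q(-8 - 1*11) = 2*(-180) + (-8 - 1*11)^(3/2)*(1 - 3*(-8 - 1*11)) = -360 + (-8 - 11)^(3/2)*(1 - 3*(-8 - 11)) = -360 + (-19)^(3/2)*(1 - 3*(-19)) = -360 + (-19*I*√19)*(1 + 57) = -360 - 19*I*√19*58 = -360 - 1102*I*√19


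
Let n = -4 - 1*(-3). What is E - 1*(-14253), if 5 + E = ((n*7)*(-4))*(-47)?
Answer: 12932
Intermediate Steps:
n = -1 (n = -4 + 3 = -1)
E = -1321 (E = -5 + (-1*7*(-4))*(-47) = -5 - 7*(-4)*(-47) = -5 + 28*(-47) = -5 - 1316 = -1321)
E - 1*(-14253) = -1321 - 1*(-14253) = -1321 + 14253 = 12932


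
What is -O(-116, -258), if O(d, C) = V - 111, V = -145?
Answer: 256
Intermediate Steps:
O(d, C) = -256 (O(d, C) = -145 - 111 = -256)
-O(-116, -258) = -1*(-256) = 256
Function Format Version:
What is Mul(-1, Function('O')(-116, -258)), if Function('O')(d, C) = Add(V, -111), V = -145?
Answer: 256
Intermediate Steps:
Function('O')(d, C) = -256 (Function('O')(d, C) = Add(-145, -111) = -256)
Mul(-1, Function('O')(-116, -258)) = Mul(-1, -256) = 256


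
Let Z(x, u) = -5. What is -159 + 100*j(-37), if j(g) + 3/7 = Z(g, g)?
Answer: -4913/7 ≈ -701.86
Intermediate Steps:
j(g) = -38/7 (j(g) = -3/7 - 5 = -38/7)
-159 + 100*j(-37) = -159 + 100*(-38/7) = -159 - 3800/7 = -4913/7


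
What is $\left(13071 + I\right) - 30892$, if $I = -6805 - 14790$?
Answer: $-39416$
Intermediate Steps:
$I = -21595$ ($I = -6805 - 14790 = -21595$)
$\left(13071 + I\right) - 30892 = \left(13071 - 21595\right) - 30892 = -8524 - 30892 = -39416$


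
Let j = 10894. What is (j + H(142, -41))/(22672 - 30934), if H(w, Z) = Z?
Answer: -10853/8262 ≈ -1.3136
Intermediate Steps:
(j + H(142, -41))/(22672 - 30934) = (10894 - 41)/(22672 - 30934) = 10853/(-8262) = 10853*(-1/8262) = -10853/8262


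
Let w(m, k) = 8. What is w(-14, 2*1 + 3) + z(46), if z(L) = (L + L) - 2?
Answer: 98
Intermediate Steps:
z(L) = -2 + 2*L (z(L) = 2*L - 2 = -2 + 2*L)
w(-14, 2*1 + 3) + z(46) = 8 + (-2 + 2*46) = 8 + (-2 + 92) = 8 + 90 = 98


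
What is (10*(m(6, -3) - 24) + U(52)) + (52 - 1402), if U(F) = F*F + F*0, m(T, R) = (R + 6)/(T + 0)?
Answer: 1119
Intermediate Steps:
m(T, R) = (6 + R)/T
U(F) = F² (U(F) = F² + 0 = F²)
(10*(m(6, -3) - 24) + U(52)) + (52 - 1402) = (10*((6 - 3)/6 - 24) + 52²) + (52 - 1402) = (10*((⅙)*3 - 24) + 2704) - 1350 = (10*(½ - 24) + 2704) - 1350 = (10*(-47/2) + 2704) - 1350 = (-235 + 2704) - 1350 = 2469 - 1350 = 1119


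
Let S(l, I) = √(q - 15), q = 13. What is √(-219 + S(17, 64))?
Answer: √(-219 + I*√2) ≈ 0.04778 + 14.799*I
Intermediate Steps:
S(l, I) = I*√2 (S(l, I) = √(13 - 15) = √(-2) = I*√2)
√(-219 + S(17, 64)) = √(-219 + I*√2)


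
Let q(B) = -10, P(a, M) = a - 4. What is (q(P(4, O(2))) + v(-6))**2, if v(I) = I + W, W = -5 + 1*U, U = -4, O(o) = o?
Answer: 625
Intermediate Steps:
P(a, M) = -4 + a
W = -9 (W = -5 + 1*(-4) = -5 - 4 = -9)
v(I) = -9 + I (v(I) = I - 9 = -9 + I)
(q(P(4, O(2))) + v(-6))**2 = (-10 + (-9 - 6))**2 = (-10 - 15)**2 = (-25)**2 = 625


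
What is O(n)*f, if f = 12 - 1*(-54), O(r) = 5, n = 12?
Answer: 330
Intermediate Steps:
f = 66 (f = 12 + 54 = 66)
O(n)*f = 5*66 = 330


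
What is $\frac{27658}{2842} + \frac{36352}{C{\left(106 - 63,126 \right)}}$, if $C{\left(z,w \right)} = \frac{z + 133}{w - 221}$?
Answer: $- \frac{306556521}{15631} \approx -19612.0$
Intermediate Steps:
$C{\left(z,w \right)} = \frac{133 + z}{-221 + w}$
$\frac{27658}{2842} + \frac{36352}{C{\left(106 - 63,126 \right)}} = \frac{27658}{2842} + \frac{36352}{\frac{1}{-221 + 126} \left(133 + \left(106 - 63\right)\right)} = 27658 \cdot \frac{1}{2842} + \frac{36352}{\frac{1}{-95} \left(133 + \left(106 - 63\right)\right)} = \frac{13829}{1421} + \frac{36352}{\left(- \frac{1}{95}\right) \left(133 + 43\right)} = \frac{13829}{1421} + \frac{36352}{\left(- \frac{1}{95}\right) 176} = \frac{13829}{1421} + \frac{36352}{- \frac{176}{95}} = \frac{13829}{1421} + 36352 \left(- \frac{95}{176}\right) = \frac{13829}{1421} - \frac{215840}{11} = - \frac{306556521}{15631}$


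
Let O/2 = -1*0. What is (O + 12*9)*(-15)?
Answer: -1620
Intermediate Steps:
O = 0 (O = 2*(-1*0) = 2*0 = 0)
(O + 12*9)*(-15) = (0 + 12*9)*(-15) = (0 + 108)*(-15) = 108*(-15) = -1620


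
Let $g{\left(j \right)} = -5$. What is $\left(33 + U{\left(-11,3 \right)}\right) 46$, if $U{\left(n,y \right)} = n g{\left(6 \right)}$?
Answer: $4048$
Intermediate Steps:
$U{\left(n,y \right)} = - 5 n$ ($U{\left(n,y \right)} = n \left(-5\right) = - 5 n$)
$\left(33 + U{\left(-11,3 \right)}\right) 46 = \left(33 - -55\right) 46 = \left(33 + 55\right) 46 = 88 \cdot 46 = 4048$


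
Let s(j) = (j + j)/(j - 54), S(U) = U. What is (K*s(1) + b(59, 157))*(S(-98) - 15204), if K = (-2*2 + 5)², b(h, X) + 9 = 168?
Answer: -128919350/53 ≈ -2.4324e+6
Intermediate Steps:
b(h, X) = 159 (b(h, X) = -9 + 168 = 159)
s(j) = 2*j/(-54 + j) (s(j) = (2*j)/(-54 + j) = 2*j/(-54 + j))
K = 1 (K = (-4 + 5)² = 1² = 1)
(K*s(1) + b(59, 157))*(S(-98) - 15204) = (1*(2*1/(-54 + 1)) + 159)*(-98 - 15204) = (1*(2*1/(-53)) + 159)*(-15302) = (1*(2*1*(-1/53)) + 159)*(-15302) = (1*(-2/53) + 159)*(-15302) = (-2/53 + 159)*(-15302) = (8425/53)*(-15302) = -128919350/53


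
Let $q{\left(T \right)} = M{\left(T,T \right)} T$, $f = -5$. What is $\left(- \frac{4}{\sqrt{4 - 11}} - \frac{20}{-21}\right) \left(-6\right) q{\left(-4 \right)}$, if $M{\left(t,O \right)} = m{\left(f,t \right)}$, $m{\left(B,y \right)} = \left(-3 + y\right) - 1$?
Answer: $- \frac{1280}{7} - \frac{768 i \sqrt{7}}{7} \approx -182.86 - 290.28 i$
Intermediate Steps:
$m{\left(B,y \right)} = -4 + y$
$M{\left(t,O \right)} = -4 + t$
$q{\left(T \right)} = T \left(-4 + T\right)$ ($q{\left(T \right)} = \left(-4 + T\right) T = T \left(-4 + T\right)$)
$\left(- \frac{4}{\sqrt{4 - 11}} - \frac{20}{-21}\right) \left(-6\right) q{\left(-4 \right)} = \left(- \frac{4}{\sqrt{4 - 11}} - \frac{20}{-21}\right) \left(-6\right) \left(- 4 \left(-4 - 4\right)\right) = \left(- \frac{4}{\sqrt{-7}} - - \frac{20}{21}\right) \left(-6\right) \left(\left(-4\right) \left(-8\right)\right) = \left(- \frac{4}{i \sqrt{7}} + \frac{20}{21}\right) \left(-6\right) 32 = \left(- 4 \left(- \frac{i \sqrt{7}}{7}\right) + \frac{20}{21}\right) \left(-6\right) 32 = \left(\frac{4 i \sqrt{7}}{7} + \frac{20}{21}\right) \left(-6\right) 32 = \left(\frac{20}{21} + \frac{4 i \sqrt{7}}{7}\right) \left(-6\right) 32 = \left(- \frac{40}{7} - \frac{24 i \sqrt{7}}{7}\right) 32 = - \frac{1280}{7} - \frac{768 i \sqrt{7}}{7}$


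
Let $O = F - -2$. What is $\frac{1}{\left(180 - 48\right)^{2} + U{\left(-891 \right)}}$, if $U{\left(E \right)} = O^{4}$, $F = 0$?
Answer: $\frac{1}{17440} \approx 5.7339 \cdot 10^{-5}$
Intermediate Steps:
$O = 2$ ($O = 0 - -2 = 0 + 2 = 2$)
$U{\left(E \right)} = 16$ ($U{\left(E \right)} = 2^{4} = 16$)
$\frac{1}{\left(180 - 48\right)^{2} + U{\left(-891 \right)}} = \frac{1}{\left(180 - 48\right)^{2} + 16} = \frac{1}{132^{2} + 16} = \frac{1}{17424 + 16} = \frac{1}{17440}$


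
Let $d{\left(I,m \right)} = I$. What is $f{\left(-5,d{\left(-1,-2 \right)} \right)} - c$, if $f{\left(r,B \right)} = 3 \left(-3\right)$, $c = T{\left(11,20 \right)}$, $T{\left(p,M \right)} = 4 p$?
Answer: $-53$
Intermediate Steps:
$c = 44$ ($c = 4 \cdot 11 = 44$)
$f{\left(r,B \right)} = -9$
$f{\left(-5,d{\left(-1,-2 \right)} \right)} - c = -9 - 44 = -53$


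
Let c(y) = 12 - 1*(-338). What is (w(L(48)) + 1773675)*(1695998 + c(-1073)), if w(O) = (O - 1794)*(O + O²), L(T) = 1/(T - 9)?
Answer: 178472482537996300/59319 ≈ 3.0087e+12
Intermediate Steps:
L(T) = 1/(-9 + T)
w(O) = (-1794 + O)*(O + O²)
c(y) = 350 (c(y) = 12 + 338 = 350)
(w(L(48)) + 1773675)*(1695998 + c(-1073)) = ((-1794 + (1/(-9 + 48))² - 1793/(-9 + 48))/(-9 + 48) + 1773675)*(1695998 + 350) = ((-1794 + (1/39)² - 1793/39)/39 + 1773675)*1696348 = ((-1794 + (1/39)² - 1793*1/39)/39 + 1773675)*1696348 = ((-1794 + 1/1521 - 1793/39)/39 + 1773675)*1696348 = ((1/39)*(-2798600/1521) + 1773675)*1696348 = (-2798600/59319 + 1773675)*1696348 = (105209828725/59319)*1696348 = 178472482537996300/59319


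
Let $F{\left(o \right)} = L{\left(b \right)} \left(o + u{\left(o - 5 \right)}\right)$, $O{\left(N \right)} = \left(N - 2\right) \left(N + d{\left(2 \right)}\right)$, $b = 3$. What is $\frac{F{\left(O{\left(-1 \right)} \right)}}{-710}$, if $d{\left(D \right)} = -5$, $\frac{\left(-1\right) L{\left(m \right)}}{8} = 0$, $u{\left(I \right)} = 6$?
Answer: $0$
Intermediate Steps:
$L{\left(m \right)} = 0$ ($L{\left(m \right)} = \left(-8\right) 0 = 0$)
$O{\left(N \right)} = \left(-5 + N\right) \left(-2 + N\right)$ ($O{\left(N \right)} = \left(N - 2\right) \left(N - 5\right) = \left(-2 + N\right) \left(-5 + N\right) = \left(-5 + N\right) \left(-2 + N\right)$)
$F{\left(o \right)} = 0$ ($F{\left(o \right)} = 0 \left(o + 6\right) = 0 \left(6 + o\right) = 0$)
$\frac{F{\left(O{\left(-1 \right)} \right)}}{-710} = \frac{0}{-710} = 0 \left(- \frac{1}{710}\right) = 0$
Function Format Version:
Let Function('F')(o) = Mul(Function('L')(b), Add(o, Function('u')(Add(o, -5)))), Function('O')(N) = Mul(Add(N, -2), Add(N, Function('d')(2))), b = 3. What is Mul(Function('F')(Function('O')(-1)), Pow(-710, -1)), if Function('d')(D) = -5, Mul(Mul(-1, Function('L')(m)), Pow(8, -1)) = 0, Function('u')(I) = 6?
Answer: 0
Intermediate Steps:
Function('L')(m) = 0 (Function('L')(m) = Mul(-8, 0) = 0)
Function('O')(N) = Mul(Add(-5, N), Add(-2, N)) (Function('O')(N) = Mul(Add(N, -2), Add(N, -5)) = Mul(Add(-2, N), Add(-5, N)) = Mul(Add(-5, N), Add(-2, N)))
Function('F')(o) = 0 (Function('F')(o) = Mul(0, Add(o, 6)) = Mul(0, Add(6, o)) = 0)
Mul(Function('F')(Function('O')(-1)), Pow(-710, -1)) = Mul(0, Pow(-710, -1)) = Mul(0, Rational(-1, 710)) = 0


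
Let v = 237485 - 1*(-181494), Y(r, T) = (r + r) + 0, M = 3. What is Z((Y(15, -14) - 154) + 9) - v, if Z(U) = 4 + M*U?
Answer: -419320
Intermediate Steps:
Y(r, T) = 2*r (Y(r, T) = 2*r + 0 = 2*r)
Z(U) = 4 + 3*U
v = 418979 (v = 237485 + 181494 = 418979)
Z((Y(15, -14) - 154) + 9) - v = (4 + 3*((2*15 - 154) + 9)) - 1*418979 = (4 + 3*((30 - 154) + 9)) - 418979 = (4 + 3*(-124 + 9)) - 418979 = (4 + 3*(-115)) - 418979 = (4 - 345) - 418979 = -341 - 418979 = -419320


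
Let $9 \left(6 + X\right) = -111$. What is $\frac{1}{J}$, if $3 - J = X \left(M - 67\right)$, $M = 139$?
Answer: $\frac{1}{1323} \approx 0.00075586$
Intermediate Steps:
$X = - \frac{55}{3}$ ($X = -6 + \frac{1}{9} \left(-111\right) = -6 - \frac{37}{3} = - \frac{55}{3} \approx -18.333$)
$J = 1323$ ($J = 3 - - \frac{55 \left(139 - 67\right)}{3} = 3 - \left(- \frac{55}{3}\right) 72 = 3 - -1320 = 3 + 1320 = 1323$)
$\frac{1}{J} = \frac{1}{1323}$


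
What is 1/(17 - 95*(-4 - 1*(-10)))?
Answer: -1/553 ≈ -0.0018083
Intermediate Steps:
1/(17 - 95*(-4 - 1*(-10))) = 1/(17 - 95*(-4 + 10)) = 1/(17 - 95*6) = 1/(17 - 570) = 1/(-553) = -1/553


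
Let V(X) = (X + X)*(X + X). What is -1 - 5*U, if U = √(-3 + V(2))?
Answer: -1 - 5*√13 ≈ -19.028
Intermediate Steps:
V(X) = 4*X² (V(X) = (2*X)*(2*X) = 4*X²)
U = √13 (U = √(-3 + 4*2²) = √(-3 + 4*4) = √(-3 + 16) = √13 ≈ 3.6056)
-1 - 5*U = -1 - 5*√13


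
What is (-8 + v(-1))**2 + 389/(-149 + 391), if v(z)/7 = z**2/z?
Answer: 54839/242 ≈ 226.61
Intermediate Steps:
v(z) = 7*z (v(z) = 7*(z**2/z) = 7*z)
(-8 + v(-1))**2 + 389/(-149 + 391) = (-8 + 7*(-1))**2 + 389/(-149 + 391) = (-8 - 7)**2 + 389/242 = (-15)**2 + (1/242)*389 = 225 + 389/242 = 54839/242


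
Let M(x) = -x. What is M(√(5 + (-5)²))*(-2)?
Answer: 2*√30 ≈ 10.954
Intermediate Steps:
M(√(5 + (-5)²))*(-2) = -√(5 + (-5)²)*(-2) = -√(5 + 25)*(-2) = -√30*(-2) = 2*√30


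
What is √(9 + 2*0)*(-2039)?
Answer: -6117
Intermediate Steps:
√(9 + 2*0)*(-2039) = √(9 + 0)*(-2039) = √9*(-2039) = 3*(-2039) = -6117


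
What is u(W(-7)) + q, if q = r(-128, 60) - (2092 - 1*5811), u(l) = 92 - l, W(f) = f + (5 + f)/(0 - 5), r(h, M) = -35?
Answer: 18913/5 ≈ 3782.6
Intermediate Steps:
W(f) = -1 + 4*f/5 (W(f) = f + (5 + f)/(-5) = f + (5 + f)*(-⅕) = f + (-1 - f/5) = -1 + 4*f/5)
q = 3684 (q = -35 - (2092 - 1*5811) = -35 - (2092 - 5811) = -35 - 1*(-3719) = -35 + 3719 = 3684)
u(W(-7)) + q = (92 - (-1 + (⅘)*(-7))) + 3684 = (92 - (-1 - 28/5)) + 3684 = (92 - 1*(-33/5)) + 3684 = (92 + 33/5) + 3684 = 493/5 + 3684 = 18913/5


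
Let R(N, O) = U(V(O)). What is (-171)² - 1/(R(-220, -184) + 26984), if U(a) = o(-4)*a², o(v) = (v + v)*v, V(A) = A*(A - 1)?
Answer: 1084230494818343/37079118184 ≈ 29241.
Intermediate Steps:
V(A) = A*(-1 + A)
o(v) = 2*v² (o(v) = (2*v)*v = 2*v²)
U(a) = 32*a² (U(a) = (2*(-4)²)*a² = (2*16)*a² = 32*a²)
R(N, O) = 32*O²*(-1 + O)² (R(N, O) = 32*(O*(-1 + O))² = 32*(O²*(-1 + O)²) = 32*O²*(-1 + O)²)
(-171)² - 1/(R(-220, -184) + 26984) = (-171)² - 1/(32*(-184)²*(-1 - 184)² + 26984) = 29241 - 1/(32*33856*(-185)² + 26984) = 29241 - 1/(32*33856*34225 + 26984) = 29241 - 1/(37079091200 + 26984) = 29241 - 1/37079118184 = 1084230494818343/37079118184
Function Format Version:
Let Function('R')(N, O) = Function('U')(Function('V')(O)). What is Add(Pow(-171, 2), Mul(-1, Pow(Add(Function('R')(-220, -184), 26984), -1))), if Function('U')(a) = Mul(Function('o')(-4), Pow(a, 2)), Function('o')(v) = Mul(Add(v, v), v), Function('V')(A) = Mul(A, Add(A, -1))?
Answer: Rational(1084230494818343, 37079118184) ≈ 29241.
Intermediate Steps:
Function('V')(A) = Mul(A, Add(-1, A))
Function('o')(v) = Mul(2, Pow(v, 2)) (Function('o')(v) = Mul(Mul(2, v), v) = Mul(2, Pow(v, 2)))
Function('U')(a) = Mul(32, Pow(a, 2)) (Function('U')(a) = Mul(Mul(2, Pow(-4, 2)), Pow(a, 2)) = Mul(Mul(2, 16), Pow(a, 2)) = Mul(32, Pow(a, 2)))
Function('R')(N, O) = Mul(32, Pow(O, 2), Pow(Add(-1, O), 2)) (Function('R')(N, O) = Mul(32, Pow(Mul(O, Add(-1, O)), 2)) = Mul(32, Mul(Pow(O, 2), Pow(Add(-1, O), 2))) = Mul(32, Pow(O, 2), Pow(Add(-1, O), 2)))
Add(Pow(-171, 2), Mul(-1, Pow(Add(Function('R')(-220, -184), 26984), -1))) = Add(Pow(-171, 2), Mul(-1, Pow(Add(Mul(32, Pow(-184, 2), Pow(Add(-1, -184), 2)), 26984), -1))) = Add(29241, Mul(-1, Pow(Add(Mul(32, 33856, Pow(-185, 2)), 26984), -1))) = Add(29241, Mul(-1, Pow(Add(Mul(32, 33856, 34225), 26984), -1))) = Add(29241, Mul(-1, Pow(Add(37079091200, 26984), -1))) = Add(29241, Mul(-1, Pow(37079118184, -1))) = Add(29241, Mul(-1, Rational(1, 37079118184))) = Add(29241, Rational(-1, 37079118184)) = Rational(1084230494818343, 37079118184)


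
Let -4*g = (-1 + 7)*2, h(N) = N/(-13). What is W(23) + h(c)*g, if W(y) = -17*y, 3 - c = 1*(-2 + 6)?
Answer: -5086/13 ≈ -391.23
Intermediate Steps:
c = -1 (c = 3 - (-2 + 6) = 3 - 4 = -1)
h(N) = -N/13 (h(N) = N*(-1/13) = -N/13)
g = -3 (g = -(-1 + 7)*2/4 = -3*2/2 = -1/4*12 = -3)
W(23) + h(c)*g = -17*23 - 1/13*(-1)*(-3) = -391 + (1/13)*(-3) = -391 - 3/13 = -5086/13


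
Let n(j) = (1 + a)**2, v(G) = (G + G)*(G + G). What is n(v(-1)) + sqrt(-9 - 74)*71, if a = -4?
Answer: 9 + 71*I*sqrt(83) ≈ 9.0 + 646.84*I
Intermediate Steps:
v(G) = 4*G**2 (v(G) = (2*G)*(2*G) = 4*G**2)
n(j) = 9 (n(j) = (1 - 4)**2 = (-3)**2 = 9)
n(v(-1)) + sqrt(-9 - 74)*71 = 9 + sqrt(-9 - 74)*71 = 9 + sqrt(-83)*71 = 9 + (I*sqrt(83))*71 = 9 + 71*I*sqrt(83)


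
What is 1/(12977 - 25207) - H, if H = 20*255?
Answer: -62373001/12230 ≈ -5100.0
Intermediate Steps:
H = 5100
1/(12977 - 25207) - H = 1/(12977 - 25207) - 1*5100 = 1/(-12230) - 5100 = -1/12230 - 5100 = -62373001/12230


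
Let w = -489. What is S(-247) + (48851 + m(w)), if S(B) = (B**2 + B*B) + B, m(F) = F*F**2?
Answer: -116759547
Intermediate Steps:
m(F) = F**3
S(B) = B + 2*B**2 (S(B) = (B**2 + B**2) + B = 2*B**2 + B = B + 2*B**2)
S(-247) + (48851 + m(w)) = -247*(1 + 2*(-247)) + (48851 + (-489)**3) = -247*(1 - 494) + (48851 - 116930169) = -247*(-493) - 116881318 = 121771 - 116881318 = -116759547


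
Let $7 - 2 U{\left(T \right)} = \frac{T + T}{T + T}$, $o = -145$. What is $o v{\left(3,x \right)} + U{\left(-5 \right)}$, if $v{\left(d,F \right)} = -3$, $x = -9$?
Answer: $438$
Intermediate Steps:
$U{\left(T \right)} = 3$ ($U{\left(T \right)} = \frac{7}{2} - \frac{\left(T + T\right) \frac{1}{T + T}}{2} = \frac{7}{2} - \frac{2 T \frac{1}{2 T}}{2} = \frac{7}{2} - \frac{1}{2} = 3$)
$o v{\left(3,x \right)} + U{\left(-5 \right)} = \left(-145\right) \left(-3\right) + 3 = 435 + 3 = 438$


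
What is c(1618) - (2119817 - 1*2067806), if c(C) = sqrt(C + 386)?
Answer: -52011 + 2*sqrt(501) ≈ -51966.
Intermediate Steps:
c(C) = sqrt(386 + C)
c(1618) - (2119817 - 1*2067806) = sqrt(386 + 1618) - (2119817 - 1*2067806) = sqrt(2004) - (2119817 - 2067806) = 2*sqrt(501) - 1*52011 = 2*sqrt(501) - 52011 = -52011 + 2*sqrt(501)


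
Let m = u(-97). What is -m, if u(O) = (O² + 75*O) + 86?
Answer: -2220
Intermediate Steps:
u(O) = 86 + O² + 75*O
m = 2220 (m = 86 + (-97)² + 75*(-97) = 86 + 9409 - 7275 = 2220)
-m = -1*2220 = -2220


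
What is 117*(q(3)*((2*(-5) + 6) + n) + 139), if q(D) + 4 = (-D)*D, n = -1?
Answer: 23868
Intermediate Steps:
q(D) = -4 - D² (q(D) = -4 + (-D)*D = -4 - D²)
117*(q(3)*((2*(-5) + 6) + n) + 139) = 117*((-4 - 1*3²)*((2*(-5) + 6) - 1) + 139) = 117*((-4 - 1*9)*((-10 + 6) - 1) + 139) = 117*((-4 - 9)*(-4 - 1) + 139) = 117*(-13*(-5) + 139) = 117*(65 + 139) = 117*204 = 23868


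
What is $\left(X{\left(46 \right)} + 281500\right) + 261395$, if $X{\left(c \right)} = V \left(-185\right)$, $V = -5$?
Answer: $543820$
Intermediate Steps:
$X{\left(c \right)} = 925$ ($X{\left(c \right)} = \left(-5\right) \left(-185\right) = 925$)
$\left(X{\left(46 \right)} + 281500\right) + 261395 = \left(925 + 281500\right) + 261395 = 282425 + 261395 = 543820$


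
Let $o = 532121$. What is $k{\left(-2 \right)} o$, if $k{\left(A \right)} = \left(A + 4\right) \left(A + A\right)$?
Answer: $-4256968$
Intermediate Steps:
$k{\left(A \right)} = 2 A \left(4 + A\right)$ ($k{\left(A \right)} = \left(4 + A\right) 2 A = 2 A \left(4 + A\right)$)
$k{\left(-2 \right)} o = 2 \left(-2\right) \left(4 - 2\right) 532121 = 2 \left(-2\right) 2 \cdot 532121 = \left(-8\right) 532121 = -4256968$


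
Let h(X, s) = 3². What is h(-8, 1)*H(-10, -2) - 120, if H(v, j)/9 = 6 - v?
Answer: 1176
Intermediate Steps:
H(v, j) = 54 - 9*v (H(v, j) = 9*(6 - v) = 54 - 9*v)
h(X, s) = 9
h(-8, 1)*H(-10, -2) - 120 = 9*(54 - 9*(-10)) - 120 = 9*(54 + 90) - 120 = 9*144 - 120 = 1296 - 120 = 1176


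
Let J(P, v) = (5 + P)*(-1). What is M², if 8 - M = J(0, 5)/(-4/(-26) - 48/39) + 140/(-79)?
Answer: 32182929/1223236 ≈ 26.310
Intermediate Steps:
J(P, v) = -5 - P
M = 5673/1106 (M = 8 - ((-5 - 1*0)/(-4/(-26) - 48/39) + 140/(-79)) = 8 - ((-5 + 0)/(-4*(-1/26) - 48*1/39) + 140*(-1/79)) = 8 - (-5/(2/13 - 16/13) - 140/79) = 8 - (-5/(-14/13) - 140/79) = 8 - (-5*(-13/14) - 140/79) = 8 - (65/14 - 140/79) = 8 - 1*3175/1106 = 8 - 3175/1106 = 5673/1106 ≈ 5.1293)
M² = (5673/1106)² = 32182929/1223236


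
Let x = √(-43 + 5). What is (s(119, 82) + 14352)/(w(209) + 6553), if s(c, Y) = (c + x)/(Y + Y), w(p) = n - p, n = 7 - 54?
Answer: 2353847/1032708 + I*√38/1032708 ≈ 2.2793 + 5.9692e-6*I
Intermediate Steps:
n = -47
w(p) = -47 - p
x = I*√38 (x = √(-38) = I*√38 ≈ 6.1644*I)
s(c, Y) = (c + I*√38)/(2*Y) (s(c, Y) = (c + I*√38)/(Y + Y) = (c + I*√38)/((2*Y)) = (c + I*√38)*(1/(2*Y)) = (c + I*√38)/(2*Y))
(s(119, 82) + 14352)/(w(209) + 6553) = ((½)*(119 + I*√38)/82 + 14352)/((-47 - 1*209) + 6553) = ((½)*(1/82)*(119 + I*√38) + 14352)/((-47 - 209) + 6553) = ((119/164 + I*√38/164) + 14352)/(-256 + 6553) = (2353847/164 + I*√38/164)/6297 = (2353847/164 + I*√38/164)*(1/6297) = 2353847/1032708 + I*√38/1032708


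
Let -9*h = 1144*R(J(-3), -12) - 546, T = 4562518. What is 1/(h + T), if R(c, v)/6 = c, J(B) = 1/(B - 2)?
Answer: 5/22813656 ≈ 2.1917e-7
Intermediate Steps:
J(B) = 1/(-2 + B)
R(c, v) = 6*c
h = 1066/5 (h = -(1144*(6/(-2 - 3)) - 546)/9 = -(1144*(6/(-5)) - 546)/9 = -(1144*(6*(-1/5)) - 546)/9 = -(1144*(-6/5) - 546)/9 = -(-6864/5 - 546)/9 = -1/9*(-9594/5) = 1066/5 ≈ 213.20)
1/(h + T) = 1/(1066/5 + 4562518) = 1/(22813656/5) = 5/22813656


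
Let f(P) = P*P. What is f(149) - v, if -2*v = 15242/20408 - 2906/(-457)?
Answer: 207089785277/9326456 ≈ 22205.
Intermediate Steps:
f(P) = P²
v = -33135621/9326456 (v = -(15242/20408 - 2906/(-457))/2 = -(15242*(1/20408) - 2906*(-1/457))/2 = -(7621/10204 + 2906/457)/2 = -½*33135621/4663228 = -33135621/9326456 ≈ -3.5529)
f(149) - v = 149² - 1*(-33135621/9326456) = 22201 + 33135621/9326456 = 207089785277/9326456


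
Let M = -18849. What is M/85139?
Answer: -18849/85139 ≈ -0.22139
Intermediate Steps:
M/85139 = -18849/85139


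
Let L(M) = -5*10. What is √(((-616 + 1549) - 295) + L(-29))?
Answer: 14*√3 ≈ 24.249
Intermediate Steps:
L(M) = -50
√(((-616 + 1549) - 295) + L(-29)) = √(((-616 + 1549) - 295) - 50) = √((933 - 295) - 50) = √(638 - 50) = √588 = 14*√3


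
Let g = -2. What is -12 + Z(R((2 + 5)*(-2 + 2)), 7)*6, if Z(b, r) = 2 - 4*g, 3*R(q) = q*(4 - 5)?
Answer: 48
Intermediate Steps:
R(q) = -q/3 (R(q) = (q*(4 - 5))/3 = (q*(-1))/3 = (-q)/3 = -q/3)
Z(b, r) = 10 (Z(b, r) = 2 - 4*(-2) = 2 + 8 = 10)
-12 + Z(R((2 + 5)*(-2 + 2)), 7)*6 = -12 + 10*6 = -12 + 60 = 48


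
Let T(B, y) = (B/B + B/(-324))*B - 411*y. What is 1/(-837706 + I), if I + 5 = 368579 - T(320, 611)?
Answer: -81/17659211 ≈ -4.5868e-6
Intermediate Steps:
T(B, y) = -411*y + B*(1 - B/324) (T(B, y) = (1 + B*(-1/324))*B - 411*y = (1 - B/324)*B - 411*y = B*(1 - B/324) - 411*y = -411*y + B*(1 - B/324))
I = 50194975/81 (I = -5 + (368579 - (320 - 411*611 - 1/324*320²)) = -5 + (368579 - (320 - 251121 - 1/324*102400)) = -5 + (368579 - (320 - 251121 - 25600/81)) = -5 + (368579 - 1*(-20340481/81)) = -5 + (368579 + 20340481/81) = -5 + 50195380/81 = 50194975/81 ≈ 6.1969e+5)
1/(-837706 + I) = 1/(-837706 + 50194975/81) = 1/(-17659211/81) = -81/17659211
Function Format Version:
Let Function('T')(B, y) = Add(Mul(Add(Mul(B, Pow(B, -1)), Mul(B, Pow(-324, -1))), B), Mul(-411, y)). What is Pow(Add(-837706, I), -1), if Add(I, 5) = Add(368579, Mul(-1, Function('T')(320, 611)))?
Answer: Rational(-81, 17659211) ≈ -4.5868e-6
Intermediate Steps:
Function('T')(B, y) = Add(Mul(-411, y), Mul(B, Add(1, Mul(Rational(-1, 324), B)))) (Function('T')(B, y) = Add(Mul(Add(1, Mul(B, Rational(-1, 324))), B), Mul(-411, y)) = Add(Mul(Add(1, Mul(Rational(-1, 324), B)), B), Mul(-411, y)) = Add(Mul(B, Add(1, Mul(Rational(-1, 324), B))), Mul(-411, y)) = Add(Mul(-411, y), Mul(B, Add(1, Mul(Rational(-1, 324), B)))))
I = Rational(50194975, 81) (I = Add(-5, Add(368579, Mul(-1, Add(320, Mul(-411, 611), Mul(Rational(-1, 324), Pow(320, 2)))))) = Add(-5, Add(368579, Mul(-1, Add(320, -251121, Mul(Rational(-1, 324), 102400))))) = Add(-5, Add(368579, Mul(-1, Add(320, -251121, Rational(-25600, 81))))) = Add(-5, Add(368579, Mul(-1, Rational(-20340481, 81)))) = Add(-5, Add(368579, Rational(20340481, 81))) = Add(-5, Rational(50195380, 81)) = Rational(50194975, 81) ≈ 6.1969e+5)
Pow(Add(-837706, I), -1) = Pow(Add(-837706, Rational(50194975, 81)), -1) = Pow(Rational(-17659211, 81), -1) = Rational(-81, 17659211)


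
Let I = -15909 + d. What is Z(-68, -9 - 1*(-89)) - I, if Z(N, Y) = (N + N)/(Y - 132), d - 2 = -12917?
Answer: 374746/13 ≈ 28827.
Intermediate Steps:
d = -12915 (d = 2 - 12917 = -12915)
Z(N, Y) = 2*N/(-132 + Y) (Z(N, Y) = (2*N)/(-132 + Y) = 2*N/(-132 + Y))
I = -28824 (I = -15909 - 12915 = -28824)
Z(-68, -9 - 1*(-89)) - I = 2*(-68)/(-132 + (-9 - 1*(-89))) - 1*(-28824) = 2*(-68)/(-132 + (-9 + 89)) + 28824 = 2*(-68)/(-132 + 80) + 28824 = 2*(-68)/(-52) + 28824 = 2*(-68)*(-1/52) + 28824 = 34/13 + 28824 = 374746/13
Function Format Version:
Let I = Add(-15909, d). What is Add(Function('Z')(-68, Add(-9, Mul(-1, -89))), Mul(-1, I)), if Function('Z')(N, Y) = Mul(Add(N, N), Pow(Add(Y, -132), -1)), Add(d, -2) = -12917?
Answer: Rational(374746, 13) ≈ 28827.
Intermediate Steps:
d = -12915 (d = Add(2, -12917) = -12915)
Function('Z')(N, Y) = Mul(2, N, Pow(Add(-132, Y), -1)) (Function('Z')(N, Y) = Mul(Mul(2, N), Pow(Add(-132, Y), -1)) = Mul(2, N, Pow(Add(-132, Y), -1)))
I = -28824 (I = Add(-15909, -12915) = -28824)
Add(Function('Z')(-68, Add(-9, Mul(-1, -89))), Mul(-1, I)) = Add(Mul(2, -68, Pow(Add(-132, Add(-9, Mul(-1, -89))), -1)), Mul(-1, -28824)) = Add(Mul(2, -68, Pow(Add(-132, Add(-9, 89)), -1)), 28824) = Add(Mul(2, -68, Pow(Add(-132, 80), -1)), 28824) = Add(Mul(2, -68, Pow(-52, -1)), 28824) = Add(Mul(2, -68, Rational(-1, 52)), 28824) = Add(Rational(34, 13), 28824) = Rational(374746, 13)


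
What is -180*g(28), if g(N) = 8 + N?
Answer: -6480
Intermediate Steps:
-180*g(28) = -180*(8 + 28) = -180*36 = -6480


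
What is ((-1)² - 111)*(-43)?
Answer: 4730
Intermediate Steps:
((-1)² - 111)*(-43) = (1 - 111)*(-43) = -110*(-43) = 4730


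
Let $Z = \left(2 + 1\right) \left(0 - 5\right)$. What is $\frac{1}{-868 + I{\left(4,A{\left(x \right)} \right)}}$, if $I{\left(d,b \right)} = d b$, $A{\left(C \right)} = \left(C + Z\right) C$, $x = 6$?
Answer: $- \frac{1}{1084} \approx -0.00092251$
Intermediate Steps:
$Z = -15$ ($Z = 3 \left(-5\right) = -15$)
$A{\left(C \right)} = C \left(-15 + C\right)$ ($A{\left(C \right)} = \left(C - 15\right) C = \left(-15 + C\right) C = C \left(-15 + C\right)$)
$I{\left(d,b \right)} = b d$
$\frac{1}{-868 + I{\left(4,A{\left(x \right)} \right)}} = \frac{1}{-868 + 6 \left(-15 + 6\right) 4} = \frac{1}{-868 + 6 \left(-9\right) 4} = \frac{1}{-868 - 216} = \frac{1}{-1084} = - \frac{1}{1084}$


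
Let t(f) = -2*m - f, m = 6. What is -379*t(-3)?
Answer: 3411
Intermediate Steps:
t(f) = -12 - f (t(f) = -2*6 - f = -12 - f)
-379*t(-3) = -379*(-12 - 1*(-3)) = -379*(-12 + 3) = -379*(-9) = 3411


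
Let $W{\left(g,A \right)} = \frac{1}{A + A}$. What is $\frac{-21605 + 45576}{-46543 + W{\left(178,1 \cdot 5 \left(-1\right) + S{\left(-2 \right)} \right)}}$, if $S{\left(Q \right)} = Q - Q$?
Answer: $- \frac{239710}{465431} \approx -0.51503$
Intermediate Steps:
$S{\left(Q \right)} = 0$
$W{\left(g,A \right)} = \frac{1}{2 A}$
$\frac{-21605 + 45576}{-46543 + W{\left(178,1 \cdot 5 \left(-1\right) + S{\left(-2 \right)} \right)}} = \frac{-21605 + 45576}{-46543 + \frac{1}{2 \left(1 \cdot 5 \left(-1\right) + 0\right)}} = \frac{23971}{-46543 + \frac{1}{2 \left(5 \left(-1\right) + 0\right)}} = \frac{23971}{-46543 + \frac{1}{2 \left(-5 + 0\right)}} = \frac{23971}{-46543 + \frac{1}{2 \left(-5\right)}} = \frac{23971}{-46543 + \frac{1}{2} \left(- \frac{1}{5}\right)} = \frac{23971}{-46543 - \frac{1}{10}} = \frac{23971}{- \frac{465431}{10}} = 23971 \left(- \frac{10}{465431}\right) = - \frac{239710}{465431}$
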